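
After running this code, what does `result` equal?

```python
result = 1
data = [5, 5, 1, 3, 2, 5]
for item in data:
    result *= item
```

Let's trace through this code step by step.

Initialize: result = 1
Initialize: data = [5, 5, 1, 3, 2, 5]
Entering loop: for item in data:

After execution: result = 750
750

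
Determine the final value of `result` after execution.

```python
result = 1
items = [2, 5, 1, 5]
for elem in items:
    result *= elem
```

Let's trace through this code step by step.

Initialize: result = 1
Initialize: items = [2, 5, 1, 5]
Entering loop: for elem in items:

After execution: result = 50
50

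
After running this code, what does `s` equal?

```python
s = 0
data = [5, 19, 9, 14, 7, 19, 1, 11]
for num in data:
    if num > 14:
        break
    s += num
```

Let's trace through this code step by step.

Initialize: s = 0
Initialize: data = [5, 19, 9, 14, 7, 19, 1, 11]
Entering loop: for num in data:

After execution: s = 5
5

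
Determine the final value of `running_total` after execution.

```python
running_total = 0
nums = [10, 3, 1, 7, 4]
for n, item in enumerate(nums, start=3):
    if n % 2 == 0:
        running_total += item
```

Let's trace through this code step by step.

Initialize: running_total = 0
Initialize: nums = [10, 3, 1, 7, 4]
Entering loop: for n, item in enumerate(nums, start=3):

After execution: running_total = 10
10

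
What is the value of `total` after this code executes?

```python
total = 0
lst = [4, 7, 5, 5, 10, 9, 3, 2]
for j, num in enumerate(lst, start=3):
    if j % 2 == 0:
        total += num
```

Let's trace through this code step by step.

Initialize: total = 0
Initialize: lst = [4, 7, 5, 5, 10, 9, 3, 2]
Entering loop: for j, num in enumerate(lst, start=3):

After execution: total = 23
23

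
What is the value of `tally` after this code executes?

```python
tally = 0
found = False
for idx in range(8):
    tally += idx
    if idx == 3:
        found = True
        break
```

Let's trace through this code step by step.

Initialize: tally = 0
Initialize: found = False
Entering loop: for idx in range(8):

After execution: tally = 6
6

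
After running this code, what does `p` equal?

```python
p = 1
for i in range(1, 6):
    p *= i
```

Let's trace through this code step by step.

Initialize: p = 1
Entering loop: for i in range(1, 6):

After execution: p = 120
120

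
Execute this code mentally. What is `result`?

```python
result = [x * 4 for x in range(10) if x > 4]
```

Let's trace through this code step by step.

Initialize: result = [x * 4 for x in range(10) if x > 4]

After execution: result = [20, 24, 28, 32, 36]
[20, 24, 28, 32, 36]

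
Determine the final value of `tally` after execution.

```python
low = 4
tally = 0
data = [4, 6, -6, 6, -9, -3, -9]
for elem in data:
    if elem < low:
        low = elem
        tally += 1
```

Let's trace through this code step by step.

Initialize: low = 4
Initialize: tally = 0
Initialize: data = [4, 6, -6, 6, -9, -3, -9]
Entering loop: for elem in data:

After execution: tally = 2
2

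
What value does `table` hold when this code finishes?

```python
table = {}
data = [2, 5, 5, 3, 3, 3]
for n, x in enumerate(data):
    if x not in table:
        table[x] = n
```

Let's trace through this code step by step.

Initialize: table = {}
Initialize: data = [2, 5, 5, 3, 3, 3]
Entering loop: for n, x in enumerate(data):

After execution: table = {2: 0, 5: 1, 3: 3}
{2: 0, 5: 1, 3: 3}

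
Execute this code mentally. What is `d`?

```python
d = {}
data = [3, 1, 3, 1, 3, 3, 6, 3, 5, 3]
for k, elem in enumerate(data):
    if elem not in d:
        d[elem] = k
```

Let's trace through this code step by step.

Initialize: d = {}
Initialize: data = [3, 1, 3, 1, 3, 3, 6, 3, 5, 3]
Entering loop: for k, elem in enumerate(data):

After execution: d = {3: 0, 1: 1, 6: 6, 5: 8}
{3: 0, 1: 1, 6: 6, 5: 8}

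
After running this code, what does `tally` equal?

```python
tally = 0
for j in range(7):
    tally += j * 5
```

Let's trace through this code step by step.

Initialize: tally = 0
Entering loop: for j in range(7):

After execution: tally = 105
105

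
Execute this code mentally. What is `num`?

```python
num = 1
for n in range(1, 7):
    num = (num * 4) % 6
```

Let's trace through this code step by step.

Initialize: num = 1
Entering loop: for n in range(1, 7):

After execution: num = 4
4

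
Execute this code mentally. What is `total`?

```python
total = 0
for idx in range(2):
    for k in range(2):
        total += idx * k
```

Let's trace through this code step by step.

Initialize: total = 0
Entering loop: for idx in range(2):

After execution: total = 1
1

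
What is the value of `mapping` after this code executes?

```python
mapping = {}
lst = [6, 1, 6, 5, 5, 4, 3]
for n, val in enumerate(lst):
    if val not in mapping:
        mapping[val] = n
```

Let's trace through this code step by step.

Initialize: mapping = {}
Initialize: lst = [6, 1, 6, 5, 5, 4, 3]
Entering loop: for n, val in enumerate(lst):

After execution: mapping = {6: 0, 1: 1, 5: 3, 4: 5, 3: 6}
{6: 0, 1: 1, 5: 3, 4: 5, 3: 6}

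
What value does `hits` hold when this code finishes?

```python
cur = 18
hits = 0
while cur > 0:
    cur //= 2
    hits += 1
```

Let's trace through this code step by step.

Initialize: cur = 18
Initialize: hits = 0
Entering loop: while cur > 0:

After execution: hits = 5
5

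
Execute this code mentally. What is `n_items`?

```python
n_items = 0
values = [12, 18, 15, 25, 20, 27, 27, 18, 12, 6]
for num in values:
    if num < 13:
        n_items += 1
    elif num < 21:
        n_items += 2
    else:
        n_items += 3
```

Let's trace through this code step by step.

Initialize: n_items = 0
Initialize: values = [12, 18, 15, 25, 20, 27, 27, 18, 12, 6]
Entering loop: for num in values:

After execution: n_items = 20
20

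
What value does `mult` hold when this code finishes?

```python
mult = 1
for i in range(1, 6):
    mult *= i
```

Let's trace through this code step by step.

Initialize: mult = 1
Entering loop: for i in range(1, 6):

After execution: mult = 120
120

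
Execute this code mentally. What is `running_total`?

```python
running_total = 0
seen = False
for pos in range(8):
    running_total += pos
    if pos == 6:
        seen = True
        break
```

Let's trace through this code step by step.

Initialize: running_total = 0
Initialize: seen = False
Entering loop: for pos in range(8):

After execution: running_total = 21
21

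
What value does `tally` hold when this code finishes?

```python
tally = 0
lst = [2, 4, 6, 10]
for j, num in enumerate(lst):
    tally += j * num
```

Let's trace through this code step by step.

Initialize: tally = 0
Initialize: lst = [2, 4, 6, 10]
Entering loop: for j, num in enumerate(lst):

After execution: tally = 46
46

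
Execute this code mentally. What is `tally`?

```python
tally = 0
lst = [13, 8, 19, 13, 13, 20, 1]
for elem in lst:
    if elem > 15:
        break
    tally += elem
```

Let's trace through this code step by step.

Initialize: tally = 0
Initialize: lst = [13, 8, 19, 13, 13, 20, 1]
Entering loop: for elem in lst:

After execution: tally = 21
21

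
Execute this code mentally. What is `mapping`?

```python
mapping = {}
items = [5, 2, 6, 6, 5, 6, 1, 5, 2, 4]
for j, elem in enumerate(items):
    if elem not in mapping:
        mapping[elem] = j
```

Let's trace through this code step by step.

Initialize: mapping = {}
Initialize: items = [5, 2, 6, 6, 5, 6, 1, 5, 2, 4]
Entering loop: for j, elem in enumerate(items):

After execution: mapping = {5: 0, 2: 1, 6: 2, 1: 6, 4: 9}
{5: 0, 2: 1, 6: 2, 1: 6, 4: 9}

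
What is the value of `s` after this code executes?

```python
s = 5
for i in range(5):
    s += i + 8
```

Let's trace through this code step by step.

Initialize: s = 5
Entering loop: for i in range(5):

After execution: s = 55
55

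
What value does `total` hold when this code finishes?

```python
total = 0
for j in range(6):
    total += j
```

Let's trace through this code step by step.

Initialize: total = 0
Entering loop: for j in range(6):

After execution: total = 15
15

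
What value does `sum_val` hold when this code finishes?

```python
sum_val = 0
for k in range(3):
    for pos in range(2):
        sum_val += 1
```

Let's trace through this code step by step.

Initialize: sum_val = 0
Entering loop: for k in range(3):

After execution: sum_val = 6
6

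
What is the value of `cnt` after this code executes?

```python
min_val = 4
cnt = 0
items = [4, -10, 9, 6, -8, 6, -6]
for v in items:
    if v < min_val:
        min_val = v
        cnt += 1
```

Let's trace through this code step by step.

Initialize: min_val = 4
Initialize: cnt = 0
Initialize: items = [4, -10, 9, 6, -8, 6, -6]
Entering loop: for v in items:

After execution: cnt = 1
1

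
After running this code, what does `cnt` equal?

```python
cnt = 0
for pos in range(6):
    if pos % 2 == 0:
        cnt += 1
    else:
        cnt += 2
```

Let's trace through this code step by step.

Initialize: cnt = 0
Entering loop: for pos in range(6):

After execution: cnt = 9
9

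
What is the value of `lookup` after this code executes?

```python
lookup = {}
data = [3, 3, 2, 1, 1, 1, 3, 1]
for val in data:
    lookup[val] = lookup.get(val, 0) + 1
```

Let's trace through this code step by step.

Initialize: lookup = {}
Initialize: data = [3, 3, 2, 1, 1, 1, 3, 1]
Entering loop: for val in data:

After execution: lookup = {3: 3, 2: 1, 1: 4}
{3: 3, 2: 1, 1: 4}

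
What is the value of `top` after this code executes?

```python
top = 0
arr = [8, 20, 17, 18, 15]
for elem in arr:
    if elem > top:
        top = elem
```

Let's trace through this code step by step.

Initialize: top = 0
Initialize: arr = [8, 20, 17, 18, 15]
Entering loop: for elem in arr:

After execution: top = 20
20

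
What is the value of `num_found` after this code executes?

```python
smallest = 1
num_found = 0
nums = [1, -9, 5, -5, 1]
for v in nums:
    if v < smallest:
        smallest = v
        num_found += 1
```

Let's trace through this code step by step.

Initialize: smallest = 1
Initialize: num_found = 0
Initialize: nums = [1, -9, 5, -5, 1]
Entering loop: for v in nums:

After execution: num_found = 1
1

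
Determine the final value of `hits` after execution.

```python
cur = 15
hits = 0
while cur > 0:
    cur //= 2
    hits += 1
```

Let's trace through this code step by step.

Initialize: cur = 15
Initialize: hits = 0
Entering loop: while cur > 0:

After execution: hits = 4
4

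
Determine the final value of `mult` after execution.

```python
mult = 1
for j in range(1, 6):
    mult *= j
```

Let's trace through this code step by step.

Initialize: mult = 1
Entering loop: for j in range(1, 6):

After execution: mult = 120
120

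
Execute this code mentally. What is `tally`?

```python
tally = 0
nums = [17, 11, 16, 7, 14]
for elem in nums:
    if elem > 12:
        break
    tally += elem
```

Let's trace through this code step by step.

Initialize: tally = 0
Initialize: nums = [17, 11, 16, 7, 14]
Entering loop: for elem in nums:

After execution: tally = 0
0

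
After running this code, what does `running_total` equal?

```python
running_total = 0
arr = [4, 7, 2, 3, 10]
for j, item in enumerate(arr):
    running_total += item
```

Let's trace through this code step by step.

Initialize: running_total = 0
Initialize: arr = [4, 7, 2, 3, 10]
Entering loop: for j, item in enumerate(arr):

After execution: running_total = 26
26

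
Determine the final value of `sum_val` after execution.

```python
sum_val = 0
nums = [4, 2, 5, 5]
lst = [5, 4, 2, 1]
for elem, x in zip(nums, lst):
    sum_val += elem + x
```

Let's trace through this code step by step.

Initialize: sum_val = 0
Initialize: nums = [4, 2, 5, 5]
Initialize: lst = [5, 4, 2, 1]
Entering loop: for elem, x in zip(nums, lst):

After execution: sum_val = 28
28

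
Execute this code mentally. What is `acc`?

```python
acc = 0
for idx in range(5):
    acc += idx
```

Let's trace through this code step by step.

Initialize: acc = 0
Entering loop: for idx in range(5):

After execution: acc = 10
10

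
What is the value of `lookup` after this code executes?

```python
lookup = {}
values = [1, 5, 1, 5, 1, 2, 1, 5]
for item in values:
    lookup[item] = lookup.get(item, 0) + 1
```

Let's trace through this code step by step.

Initialize: lookup = {}
Initialize: values = [1, 5, 1, 5, 1, 2, 1, 5]
Entering loop: for item in values:

After execution: lookup = {1: 4, 5: 3, 2: 1}
{1: 4, 5: 3, 2: 1}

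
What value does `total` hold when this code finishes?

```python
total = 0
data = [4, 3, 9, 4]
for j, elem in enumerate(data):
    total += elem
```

Let's trace through this code step by step.

Initialize: total = 0
Initialize: data = [4, 3, 9, 4]
Entering loop: for j, elem in enumerate(data):

After execution: total = 20
20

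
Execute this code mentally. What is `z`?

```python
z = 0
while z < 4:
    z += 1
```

Let's trace through this code step by step.

Initialize: z = 0
Entering loop: while z < 4:

After execution: z = 4
4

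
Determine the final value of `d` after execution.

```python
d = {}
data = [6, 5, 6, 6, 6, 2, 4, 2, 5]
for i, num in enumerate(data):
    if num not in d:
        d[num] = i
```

Let's trace through this code step by step.

Initialize: d = {}
Initialize: data = [6, 5, 6, 6, 6, 2, 4, 2, 5]
Entering loop: for i, num in enumerate(data):

After execution: d = {6: 0, 5: 1, 2: 5, 4: 6}
{6: 0, 5: 1, 2: 5, 4: 6}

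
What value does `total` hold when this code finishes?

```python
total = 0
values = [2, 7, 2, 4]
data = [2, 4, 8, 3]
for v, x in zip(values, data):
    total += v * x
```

Let's trace through this code step by step.

Initialize: total = 0
Initialize: values = [2, 7, 2, 4]
Initialize: data = [2, 4, 8, 3]
Entering loop: for v, x in zip(values, data):

After execution: total = 60
60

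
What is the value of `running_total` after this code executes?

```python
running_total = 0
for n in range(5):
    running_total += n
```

Let's trace through this code step by step.

Initialize: running_total = 0
Entering loop: for n in range(5):

After execution: running_total = 10
10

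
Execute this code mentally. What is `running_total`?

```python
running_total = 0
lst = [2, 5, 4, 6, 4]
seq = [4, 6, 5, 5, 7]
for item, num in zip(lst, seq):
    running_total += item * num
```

Let's trace through this code step by step.

Initialize: running_total = 0
Initialize: lst = [2, 5, 4, 6, 4]
Initialize: seq = [4, 6, 5, 5, 7]
Entering loop: for item, num in zip(lst, seq):

After execution: running_total = 116
116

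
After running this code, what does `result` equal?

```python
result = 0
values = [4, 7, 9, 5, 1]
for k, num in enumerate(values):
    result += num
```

Let's trace through this code step by step.

Initialize: result = 0
Initialize: values = [4, 7, 9, 5, 1]
Entering loop: for k, num in enumerate(values):

After execution: result = 26
26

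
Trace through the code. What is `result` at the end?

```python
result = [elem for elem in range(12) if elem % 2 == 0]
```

Let's trace through this code step by step.

Initialize: result = [elem for elem in range(12) if elem % 2 == 0]

After execution: result = [0, 2, 4, 6, 8, 10]
[0, 2, 4, 6, 8, 10]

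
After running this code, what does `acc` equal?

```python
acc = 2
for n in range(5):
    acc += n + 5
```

Let's trace through this code step by step.

Initialize: acc = 2
Entering loop: for n in range(5):

After execution: acc = 37
37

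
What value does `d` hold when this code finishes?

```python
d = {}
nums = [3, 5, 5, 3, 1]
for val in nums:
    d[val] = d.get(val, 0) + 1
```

Let's trace through this code step by step.

Initialize: d = {}
Initialize: nums = [3, 5, 5, 3, 1]
Entering loop: for val in nums:

After execution: d = {3: 2, 5: 2, 1: 1}
{3: 2, 5: 2, 1: 1}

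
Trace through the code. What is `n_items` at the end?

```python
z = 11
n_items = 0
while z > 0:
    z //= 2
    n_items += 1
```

Let's trace through this code step by step.

Initialize: z = 11
Initialize: n_items = 0
Entering loop: while z > 0:

After execution: n_items = 4
4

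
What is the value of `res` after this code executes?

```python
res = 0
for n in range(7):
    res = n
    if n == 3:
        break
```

Let's trace through this code step by step.

Initialize: res = 0
Entering loop: for n in range(7):

After execution: res = 3
3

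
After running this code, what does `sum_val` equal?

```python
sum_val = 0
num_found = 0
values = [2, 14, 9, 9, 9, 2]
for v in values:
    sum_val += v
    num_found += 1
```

Let's trace through this code step by step.

Initialize: sum_val = 0
Initialize: num_found = 0
Initialize: values = [2, 14, 9, 9, 9, 2]
Entering loop: for v in values:

After execution: sum_val = 45
45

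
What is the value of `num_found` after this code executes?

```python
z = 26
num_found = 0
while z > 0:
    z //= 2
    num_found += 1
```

Let's trace through this code step by step.

Initialize: z = 26
Initialize: num_found = 0
Entering loop: while z > 0:

After execution: num_found = 5
5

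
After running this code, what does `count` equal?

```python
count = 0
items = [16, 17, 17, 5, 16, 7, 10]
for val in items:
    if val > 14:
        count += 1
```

Let's trace through this code step by step.

Initialize: count = 0
Initialize: items = [16, 17, 17, 5, 16, 7, 10]
Entering loop: for val in items:

After execution: count = 4
4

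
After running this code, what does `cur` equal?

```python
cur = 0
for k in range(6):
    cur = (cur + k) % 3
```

Let's trace through this code step by step.

Initialize: cur = 0
Entering loop: for k in range(6):

After execution: cur = 0
0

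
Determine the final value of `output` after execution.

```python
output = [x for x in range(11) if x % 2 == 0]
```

Let's trace through this code step by step.

Initialize: output = [x for x in range(11) if x % 2 == 0]

After execution: output = [0, 2, 4, 6, 8, 10]
[0, 2, 4, 6, 8, 10]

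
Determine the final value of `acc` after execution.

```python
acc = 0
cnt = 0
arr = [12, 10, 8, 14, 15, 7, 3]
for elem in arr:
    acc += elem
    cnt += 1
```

Let's trace through this code step by step.

Initialize: acc = 0
Initialize: cnt = 0
Initialize: arr = [12, 10, 8, 14, 15, 7, 3]
Entering loop: for elem in arr:

After execution: acc = 69
69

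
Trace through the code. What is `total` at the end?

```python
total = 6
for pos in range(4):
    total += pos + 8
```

Let's trace through this code step by step.

Initialize: total = 6
Entering loop: for pos in range(4):

After execution: total = 44
44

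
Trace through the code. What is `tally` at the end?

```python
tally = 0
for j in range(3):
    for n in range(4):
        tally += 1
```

Let's trace through this code step by step.

Initialize: tally = 0
Entering loop: for j in range(3):

After execution: tally = 12
12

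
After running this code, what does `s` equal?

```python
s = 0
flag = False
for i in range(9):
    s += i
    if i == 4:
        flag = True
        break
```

Let's trace through this code step by step.

Initialize: s = 0
Initialize: flag = False
Entering loop: for i in range(9):

After execution: s = 10
10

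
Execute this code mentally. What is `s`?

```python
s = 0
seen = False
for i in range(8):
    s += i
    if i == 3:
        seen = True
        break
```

Let's trace through this code step by step.

Initialize: s = 0
Initialize: seen = False
Entering loop: for i in range(8):

After execution: s = 6
6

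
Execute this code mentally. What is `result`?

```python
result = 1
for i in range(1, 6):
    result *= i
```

Let's trace through this code step by step.

Initialize: result = 1
Entering loop: for i in range(1, 6):

After execution: result = 120
120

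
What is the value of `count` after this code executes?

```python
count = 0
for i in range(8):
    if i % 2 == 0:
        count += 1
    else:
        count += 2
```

Let's trace through this code step by step.

Initialize: count = 0
Entering loop: for i in range(8):

After execution: count = 12
12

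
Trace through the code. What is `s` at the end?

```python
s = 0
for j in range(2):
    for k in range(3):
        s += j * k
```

Let's trace through this code step by step.

Initialize: s = 0
Entering loop: for j in range(2):

After execution: s = 3
3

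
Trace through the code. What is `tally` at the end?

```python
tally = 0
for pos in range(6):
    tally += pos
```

Let's trace through this code step by step.

Initialize: tally = 0
Entering loop: for pos in range(6):

After execution: tally = 15
15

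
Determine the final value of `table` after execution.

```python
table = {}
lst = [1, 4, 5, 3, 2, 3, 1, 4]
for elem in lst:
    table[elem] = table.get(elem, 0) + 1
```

Let's trace through this code step by step.

Initialize: table = {}
Initialize: lst = [1, 4, 5, 3, 2, 3, 1, 4]
Entering loop: for elem in lst:

After execution: table = {1: 2, 4: 2, 5: 1, 3: 2, 2: 1}
{1: 2, 4: 2, 5: 1, 3: 2, 2: 1}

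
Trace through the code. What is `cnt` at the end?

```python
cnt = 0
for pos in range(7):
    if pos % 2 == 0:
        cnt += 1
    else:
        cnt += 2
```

Let's trace through this code step by step.

Initialize: cnt = 0
Entering loop: for pos in range(7):

After execution: cnt = 10
10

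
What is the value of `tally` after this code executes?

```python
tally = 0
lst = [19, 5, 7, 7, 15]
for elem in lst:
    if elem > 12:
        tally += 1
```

Let's trace through this code step by step.

Initialize: tally = 0
Initialize: lst = [19, 5, 7, 7, 15]
Entering loop: for elem in lst:

After execution: tally = 2
2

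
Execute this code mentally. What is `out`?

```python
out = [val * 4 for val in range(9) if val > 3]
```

Let's trace through this code step by step.

Initialize: out = [val * 4 for val in range(9) if val > 3]

After execution: out = [16, 20, 24, 28, 32]
[16, 20, 24, 28, 32]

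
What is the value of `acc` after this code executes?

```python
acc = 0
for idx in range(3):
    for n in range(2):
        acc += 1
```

Let's trace through this code step by step.

Initialize: acc = 0
Entering loop: for idx in range(3):

After execution: acc = 6
6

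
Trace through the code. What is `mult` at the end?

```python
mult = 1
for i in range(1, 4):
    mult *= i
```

Let's trace through this code step by step.

Initialize: mult = 1
Entering loop: for i in range(1, 4):

After execution: mult = 6
6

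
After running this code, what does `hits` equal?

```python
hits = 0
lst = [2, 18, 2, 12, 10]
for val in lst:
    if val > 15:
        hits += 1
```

Let's trace through this code step by step.

Initialize: hits = 0
Initialize: lst = [2, 18, 2, 12, 10]
Entering loop: for val in lst:

After execution: hits = 1
1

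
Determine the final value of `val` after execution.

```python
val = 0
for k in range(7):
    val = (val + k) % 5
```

Let's trace through this code step by step.

Initialize: val = 0
Entering loop: for k in range(7):

After execution: val = 1
1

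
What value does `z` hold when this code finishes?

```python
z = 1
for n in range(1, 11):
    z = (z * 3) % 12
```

Let's trace through this code step by step.

Initialize: z = 1
Entering loop: for n in range(1, 11):

After execution: z = 9
9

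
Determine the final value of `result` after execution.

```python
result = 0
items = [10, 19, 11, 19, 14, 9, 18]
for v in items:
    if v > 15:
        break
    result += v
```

Let's trace through this code step by step.

Initialize: result = 0
Initialize: items = [10, 19, 11, 19, 14, 9, 18]
Entering loop: for v in items:

After execution: result = 10
10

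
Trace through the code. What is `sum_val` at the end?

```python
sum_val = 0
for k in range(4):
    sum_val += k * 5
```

Let's trace through this code step by step.

Initialize: sum_val = 0
Entering loop: for k in range(4):

After execution: sum_val = 30
30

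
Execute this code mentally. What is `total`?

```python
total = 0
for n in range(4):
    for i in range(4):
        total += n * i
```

Let's trace through this code step by step.

Initialize: total = 0
Entering loop: for n in range(4):

After execution: total = 36
36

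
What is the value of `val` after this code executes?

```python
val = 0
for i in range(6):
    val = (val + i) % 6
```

Let's trace through this code step by step.

Initialize: val = 0
Entering loop: for i in range(6):

After execution: val = 3
3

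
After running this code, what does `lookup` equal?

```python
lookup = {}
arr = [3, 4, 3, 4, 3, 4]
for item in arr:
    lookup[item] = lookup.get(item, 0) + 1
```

Let's trace through this code step by step.

Initialize: lookup = {}
Initialize: arr = [3, 4, 3, 4, 3, 4]
Entering loop: for item in arr:

After execution: lookup = {3: 3, 4: 3}
{3: 3, 4: 3}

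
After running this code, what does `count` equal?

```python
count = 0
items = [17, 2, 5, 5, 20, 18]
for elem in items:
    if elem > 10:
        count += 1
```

Let's trace through this code step by step.

Initialize: count = 0
Initialize: items = [17, 2, 5, 5, 20, 18]
Entering loop: for elem in items:

After execution: count = 3
3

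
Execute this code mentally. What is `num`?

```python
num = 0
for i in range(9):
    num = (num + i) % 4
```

Let's trace through this code step by step.

Initialize: num = 0
Entering loop: for i in range(9):

After execution: num = 0
0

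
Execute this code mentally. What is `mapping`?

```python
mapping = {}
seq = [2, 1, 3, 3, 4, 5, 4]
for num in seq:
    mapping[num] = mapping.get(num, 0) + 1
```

Let's trace through this code step by step.

Initialize: mapping = {}
Initialize: seq = [2, 1, 3, 3, 4, 5, 4]
Entering loop: for num in seq:

After execution: mapping = {2: 1, 1: 1, 3: 2, 4: 2, 5: 1}
{2: 1, 1: 1, 3: 2, 4: 2, 5: 1}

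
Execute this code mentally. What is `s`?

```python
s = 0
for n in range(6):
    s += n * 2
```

Let's trace through this code step by step.

Initialize: s = 0
Entering loop: for n in range(6):

After execution: s = 30
30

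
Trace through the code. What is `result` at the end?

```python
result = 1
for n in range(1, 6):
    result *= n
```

Let's trace through this code step by step.

Initialize: result = 1
Entering loop: for n in range(1, 6):

After execution: result = 120
120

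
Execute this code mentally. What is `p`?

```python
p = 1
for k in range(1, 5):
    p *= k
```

Let's trace through this code step by step.

Initialize: p = 1
Entering loop: for k in range(1, 5):

After execution: p = 24
24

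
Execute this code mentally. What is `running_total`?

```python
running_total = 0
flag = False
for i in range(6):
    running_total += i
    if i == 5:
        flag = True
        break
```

Let's trace through this code step by step.

Initialize: running_total = 0
Initialize: flag = False
Entering loop: for i in range(6):

After execution: running_total = 15
15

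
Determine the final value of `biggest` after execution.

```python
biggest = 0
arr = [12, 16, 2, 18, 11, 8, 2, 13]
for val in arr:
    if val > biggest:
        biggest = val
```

Let's trace through this code step by step.

Initialize: biggest = 0
Initialize: arr = [12, 16, 2, 18, 11, 8, 2, 13]
Entering loop: for val in arr:

After execution: biggest = 18
18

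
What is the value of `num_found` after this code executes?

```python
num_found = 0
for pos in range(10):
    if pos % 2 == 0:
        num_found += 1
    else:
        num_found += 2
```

Let's trace through this code step by step.

Initialize: num_found = 0
Entering loop: for pos in range(10):

After execution: num_found = 15
15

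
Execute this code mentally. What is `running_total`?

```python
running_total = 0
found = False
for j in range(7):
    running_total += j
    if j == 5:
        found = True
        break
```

Let's trace through this code step by step.

Initialize: running_total = 0
Initialize: found = False
Entering loop: for j in range(7):

After execution: running_total = 15
15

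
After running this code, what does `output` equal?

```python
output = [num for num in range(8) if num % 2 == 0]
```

Let's trace through this code step by step.

Initialize: output = [num for num in range(8) if num % 2 == 0]

After execution: output = [0, 2, 4, 6]
[0, 2, 4, 6]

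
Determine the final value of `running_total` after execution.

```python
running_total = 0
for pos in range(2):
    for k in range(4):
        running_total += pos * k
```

Let's trace through this code step by step.

Initialize: running_total = 0
Entering loop: for pos in range(2):

After execution: running_total = 6
6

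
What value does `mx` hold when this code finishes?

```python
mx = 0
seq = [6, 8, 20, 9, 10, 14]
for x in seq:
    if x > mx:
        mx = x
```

Let's trace through this code step by step.

Initialize: mx = 0
Initialize: seq = [6, 8, 20, 9, 10, 14]
Entering loop: for x in seq:

After execution: mx = 20
20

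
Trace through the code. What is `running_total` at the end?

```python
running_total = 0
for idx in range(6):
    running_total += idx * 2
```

Let's trace through this code step by step.

Initialize: running_total = 0
Entering loop: for idx in range(6):

After execution: running_total = 30
30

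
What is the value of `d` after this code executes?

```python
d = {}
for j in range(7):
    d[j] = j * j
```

Let's trace through this code step by step.

Initialize: d = {}
Entering loop: for j in range(7):

After execution: d = {0: 0, 1: 1, 2: 4, 3: 9, 4: 16, 5: 25, 6: 36}
{0: 0, 1: 1, 2: 4, 3: 9, 4: 16, 5: 25, 6: 36}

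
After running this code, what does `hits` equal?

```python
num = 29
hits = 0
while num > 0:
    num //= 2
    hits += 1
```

Let's trace through this code step by step.

Initialize: num = 29
Initialize: hits = 0
Entering loop: while num > 0:

After execution: hits = 5
5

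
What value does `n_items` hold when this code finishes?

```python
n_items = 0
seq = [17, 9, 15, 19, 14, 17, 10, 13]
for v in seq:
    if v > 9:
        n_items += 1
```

Let's trace through this code step by step.

Initialize: n_items = 0
Initialize: seq = [17, 9, 15, 19, 14, 17, 10, 13]
Entering loop: for v in seq:

After execution: n_items = 7
7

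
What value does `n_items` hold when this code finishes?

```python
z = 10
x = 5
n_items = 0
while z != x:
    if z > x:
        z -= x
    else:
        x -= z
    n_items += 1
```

Let's trace through this code step by step.

Initialize: z = 10
Initialize: x = 5
Initialize: n_items = 0
Entering loop: while z != x:

After execution: n_items = 1
1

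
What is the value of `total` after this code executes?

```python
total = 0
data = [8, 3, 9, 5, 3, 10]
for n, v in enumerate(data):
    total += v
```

Let's trace through this code step by step.

Initialize: total = 0
Initialize: data = [8, 3, 9, 5, 3, 10]
Entering loop: for n, v in enumerate(data):

After execution: total = 38
38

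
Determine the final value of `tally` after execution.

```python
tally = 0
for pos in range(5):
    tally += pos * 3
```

Let's trace through this code step by step.

Initialize: tally = 0
Entering loop: for pos in range(5):

After execution: tally = 30
30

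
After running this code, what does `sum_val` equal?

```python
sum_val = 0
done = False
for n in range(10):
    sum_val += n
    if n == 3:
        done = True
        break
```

Let's trace through this code step by step.

Initialize: sum_val = 0
Initialize: done = False
Entering loop: for n in range(10):

After execution: sum_val = 6
6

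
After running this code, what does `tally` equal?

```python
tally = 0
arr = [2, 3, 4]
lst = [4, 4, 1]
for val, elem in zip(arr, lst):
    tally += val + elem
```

Let's trace through this code step by step.

Initialize: tally = 0
Initialize: arr = [2, 3, 4]
Initialize: lst = [4, 4, 1]
Entering loop: for val, elem in zip(arr, lst):

After execution: tally = 18
18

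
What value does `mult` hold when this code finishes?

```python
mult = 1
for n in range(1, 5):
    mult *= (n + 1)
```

Let's trace through this code step by step.

Initialize: mult = 1
Entering loop: for n in range(1, 5):

After execution: mult = 120
120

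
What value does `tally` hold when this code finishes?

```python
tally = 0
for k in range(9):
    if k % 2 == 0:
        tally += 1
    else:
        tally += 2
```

Let's trace through this code step by step.

Initialize: tally = 0
Entering loop: for k in range(9):

After execution: tally = 13
13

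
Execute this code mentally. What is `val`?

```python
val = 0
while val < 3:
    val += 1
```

Let's trace through this code step by step.

Initialize: val = 0
Entering loop: while val < 3:

After execution: val = 3
3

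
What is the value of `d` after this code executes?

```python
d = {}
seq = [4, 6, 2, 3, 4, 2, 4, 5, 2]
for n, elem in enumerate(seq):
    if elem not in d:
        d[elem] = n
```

Let's trace through this code step by step.

Initialize: d = {}
Initialize: seq = [4, 6, 2, 3, 4, 2, 4, 5, 2]
Entering loop: for n, elem in enumerate(seq):

After execution: d = {4: 0, 6: 1, 2: 2, 3: 3, 5: 7}
{4: 0, 6: 1, 2: 2, 3: 3, 5: 7}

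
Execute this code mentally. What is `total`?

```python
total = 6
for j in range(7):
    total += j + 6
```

Let's trace through this code step by step.

Initialize: total = 6
Entering loop: for j in range(7):

After execution: total = 69
69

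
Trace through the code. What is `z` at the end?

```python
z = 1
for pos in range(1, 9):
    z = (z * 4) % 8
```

Let's trace through this code step by step.

Initialize: z = 1
Entering loop: for pos in range(1, 9):

After execution: z = 0
0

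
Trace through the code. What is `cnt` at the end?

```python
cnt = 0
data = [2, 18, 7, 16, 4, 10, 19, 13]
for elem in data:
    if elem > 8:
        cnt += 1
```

Let's trace through this code step by step.

Initialize: cnt = 0
Initialize: data = [2, 18, 7, 16, 4, 10, 19, 13]
Entering loop: for elem in data:

After execution: cnt = 5
5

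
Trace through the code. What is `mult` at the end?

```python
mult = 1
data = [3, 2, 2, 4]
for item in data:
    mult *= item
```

Let's trace through this code step by step.

Initialize: mult = 1
Initialize: data = [3, 2, 2, 4]
Entering loop: for item in data:

After execution: mult = 48
48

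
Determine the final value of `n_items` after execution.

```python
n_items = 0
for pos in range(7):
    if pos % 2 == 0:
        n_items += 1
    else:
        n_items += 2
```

Let's trace through this code step by step.

Initialize: n_items = 0
Entering loop: for pos in range(7):

After execution: n_items = 10
10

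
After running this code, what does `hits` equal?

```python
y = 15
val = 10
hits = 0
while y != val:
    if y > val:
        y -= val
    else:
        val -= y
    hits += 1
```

Let's trace through this code step by step.

Initialize: y = 15
Initialize: val = 10
Initialize: hits = 0
Entering loop: while y != val:

After execution: hits = 2
2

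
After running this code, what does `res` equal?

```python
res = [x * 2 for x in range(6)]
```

Let's trace through this code step by step.

Initialize: res = [x * 2 for x in range(6)]

After execution: res = [0, 2, 4, 6, 8, 10]
[0, 2, 4, 6, 8, 10]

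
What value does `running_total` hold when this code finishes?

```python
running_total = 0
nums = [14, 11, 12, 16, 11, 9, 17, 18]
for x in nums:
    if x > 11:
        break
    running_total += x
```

Let's trace through this code step by step.

Initialize: running_total = 0
Initialize: nums = [14, 11, 12, 16, 11, 9, 17, 18]
Entering loop: for x in nums:

After execution: running_total = 0
0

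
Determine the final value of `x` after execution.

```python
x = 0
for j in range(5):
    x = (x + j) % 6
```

Let's trace through this code step by step.

Initialize: x = 0
Entering loop: for j in range(5):

After execution: x = 4
4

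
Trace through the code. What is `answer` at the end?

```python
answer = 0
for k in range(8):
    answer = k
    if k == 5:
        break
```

Let's trace through this code step by step.

Initialize: answer = 0
Entering loop: for k in range(8):

After execution: answer = 5
5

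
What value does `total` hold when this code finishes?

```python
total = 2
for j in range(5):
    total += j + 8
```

Let's trace through this code step by step.

Initialize: total = 2
Entering loop: for j in range(5):

After execution: total = 52
52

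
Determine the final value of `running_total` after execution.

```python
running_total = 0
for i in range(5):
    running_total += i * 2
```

Let's trace through this code step by step.

Initialize: running_total = 0
Entering loop: for i in range(5):

After execution: running_total = 20
20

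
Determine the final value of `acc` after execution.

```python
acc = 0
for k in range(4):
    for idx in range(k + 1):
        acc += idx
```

Let's trace through this code step by step.

Initialize: acc = 0
Entering loop: for k in range(4):

After execution: acc = 10
10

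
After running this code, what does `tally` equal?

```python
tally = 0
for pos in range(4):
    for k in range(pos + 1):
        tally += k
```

Let's trace through this code step by step.

Initialize: tally = 0
Entering loop: for pos in range(4):

After execution: tally = 10
10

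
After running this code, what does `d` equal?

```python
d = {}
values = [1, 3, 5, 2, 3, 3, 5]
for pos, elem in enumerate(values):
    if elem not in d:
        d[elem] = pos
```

Let's trace through this code step by step.

Initialize: d = {}
Initialize: values = [1, 3, 5, 2, 3, 3, 5]
Entering loop: for pos, elem in enumerate(values):

After execution: d = {1: 0, 3: 1, 5: 2, 2: 3}
{1: 0, 3: 1, 5: 2, 2: 3}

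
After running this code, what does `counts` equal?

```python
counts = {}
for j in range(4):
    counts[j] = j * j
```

Let's trace through this code step by step.

Initialize: counts = {}
Entering loop: for j in range(4):

After execution: counts = {0: 0, 1: 1, 2: 4, 3: 9}
{0: 0, 1: 1, 2: 4, 3: 9}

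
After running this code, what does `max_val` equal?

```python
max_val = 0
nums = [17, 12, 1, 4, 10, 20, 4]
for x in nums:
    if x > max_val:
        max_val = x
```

Let's trace through this code step by step.

Initialize: max_val = 0
Initialize: nums = [17, 12, 1, 4, 10, 20, 4]
Entering loop: for x in nums:

After execution: max_val = 20
20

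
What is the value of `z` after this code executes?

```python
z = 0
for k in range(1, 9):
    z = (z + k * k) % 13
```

Let's trace through this code step by step.

Initialize: z = 0
Entering loop: for k in range(1, 9):

After execution: z = 9
9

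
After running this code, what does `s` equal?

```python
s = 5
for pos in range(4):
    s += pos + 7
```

Let's trace through this code step by step.

Initialize: s = 5
Entering loop: for pos in range(4):

After execution: s = 39
39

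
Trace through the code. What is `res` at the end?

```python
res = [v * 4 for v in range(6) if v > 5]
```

Let's trace through this code step by step.

Initialize: res = [v * 4 for v in range(6) if v > 5]

After execution: res = []
[]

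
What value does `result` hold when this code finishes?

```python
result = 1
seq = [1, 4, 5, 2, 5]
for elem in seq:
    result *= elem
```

Let's trace through this code step by step.

Initialize: result = 1
Initialize: seq = [1, 4, 5, 2, 5]
Entering loop: for elem in seq:

After execution: result = 200
200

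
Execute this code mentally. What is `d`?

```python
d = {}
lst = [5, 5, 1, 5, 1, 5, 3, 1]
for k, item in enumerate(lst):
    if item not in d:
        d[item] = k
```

Let's trace through this code step by step.

Initialize: d = {}
Initialize: lst = [5, 5, 1, 5, 1, 5, 3, 1]
Entering loop: for k, item in enumerate(lst):

After execution: d = {5: 0, 1: 2, 3: 6}
{5: 0, 1: 2, 3: 6}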